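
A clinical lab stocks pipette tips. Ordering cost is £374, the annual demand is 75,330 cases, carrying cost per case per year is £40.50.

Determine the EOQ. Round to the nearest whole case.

1,180 cases

Optimal lot size Q* = (2 × 75,330 × £374 / £40.5)^½ ≈ 1,179.53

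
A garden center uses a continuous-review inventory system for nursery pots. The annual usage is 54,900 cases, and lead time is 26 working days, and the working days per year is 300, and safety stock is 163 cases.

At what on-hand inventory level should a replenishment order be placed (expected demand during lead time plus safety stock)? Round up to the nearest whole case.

4,921 cases

Daily demand d = 54,900 / 300 = 183.000 cases/day
Demand during lead time = 183.000 × 26 = 4,758.00
Reorder point = 4,758.00 + 163 = 4,921.00 → round up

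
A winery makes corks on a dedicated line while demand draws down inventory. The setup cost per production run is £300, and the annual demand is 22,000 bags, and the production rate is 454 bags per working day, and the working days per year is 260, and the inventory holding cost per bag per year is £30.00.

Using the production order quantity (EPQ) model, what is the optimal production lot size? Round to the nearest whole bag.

Daily demand d = 22,000/260 = 84.615; p = 454; 1 − d/p = 0.81362
EPQ = √(2DS / (H(1 − d/p)))
    = √(2 × 22,000 × 300 / (30 × 0.81362)) ≈ 735.39

735 bags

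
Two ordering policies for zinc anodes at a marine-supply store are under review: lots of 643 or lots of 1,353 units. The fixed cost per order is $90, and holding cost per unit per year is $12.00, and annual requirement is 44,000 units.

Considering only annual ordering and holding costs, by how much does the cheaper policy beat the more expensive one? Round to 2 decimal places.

$1,028.20

Annual cost at Q: ordering D·S/Q plus holding Q·H/2.
TC(643) = (44,000/643)×90 + (643/2)×12 = $10,016.63
TC(1,353) = (44,000/1,353)×90 + (1,353/2)×12 = $11,044.83
Lots of 643 are cheaper by $1,028.20.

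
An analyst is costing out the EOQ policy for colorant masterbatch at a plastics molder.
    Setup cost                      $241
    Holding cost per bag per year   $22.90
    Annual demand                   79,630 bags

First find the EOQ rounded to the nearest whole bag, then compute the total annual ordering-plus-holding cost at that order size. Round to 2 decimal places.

Optimal lot size Q* = (2 × 79,630 × $241 / $22.9)^½ ≈ 1,294.63 → Q = 1,295 bags
Ordering: D/Q × S = 79,630/1,295 × $241 = $14,819.17
Holding:  Q/2 × H = 1,295/2 × $22.9 = $14,827.75
Total = $14,819.17 + $14,827.75 = $29,646.92

$29,646.92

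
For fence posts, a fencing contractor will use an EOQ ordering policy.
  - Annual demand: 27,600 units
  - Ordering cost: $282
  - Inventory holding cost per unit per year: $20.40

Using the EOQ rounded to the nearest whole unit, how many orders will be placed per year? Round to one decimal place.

31.6 orders per year

Q* = √(2·D·S / H) = √(2·27,600·282 / 20.4) = √763,058.8 ≈ 873.53 → Q = 874
N = D/Q = 27,600/874 ≈ 31.579 orders/yr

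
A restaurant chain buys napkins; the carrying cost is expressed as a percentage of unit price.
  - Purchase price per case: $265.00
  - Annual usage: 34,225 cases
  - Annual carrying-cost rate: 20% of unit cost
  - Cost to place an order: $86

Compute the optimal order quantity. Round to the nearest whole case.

333 cases

Holding cost per case per year: H = 20% × $265 = $53.0000
2DS/H = 2·34,225·86/53 = 111,069.81
EOQ = √111,069.81 ≈ 333.27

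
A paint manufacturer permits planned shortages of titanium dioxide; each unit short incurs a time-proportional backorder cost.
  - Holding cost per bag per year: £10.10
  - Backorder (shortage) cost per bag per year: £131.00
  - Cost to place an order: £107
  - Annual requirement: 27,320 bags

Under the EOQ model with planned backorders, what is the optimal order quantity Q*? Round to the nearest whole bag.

Q* = √(2DS/H) · √((H + b)/b)
   = √(2 × 27,320 × 107 / 10.1) · √((10.1 + 131) / 131)
   = 760.828 × 1.0378 ≈ 789.61

790 bags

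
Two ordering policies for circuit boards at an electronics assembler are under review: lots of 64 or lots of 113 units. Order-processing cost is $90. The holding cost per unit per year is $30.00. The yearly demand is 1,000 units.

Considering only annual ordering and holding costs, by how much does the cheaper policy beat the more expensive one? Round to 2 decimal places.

Annual cost at Q: ordering D·S/Q plus holding Q·H/2.
TC(64) = (1,000/64)×90 + (64/2)×30 = $2,366.25
TC(113) = (1,000/113)×90 + (113/2)×30 = $2,491.46
|ΔTC| = |$2,366.25 − $2,491.46| = $125.21

$125.21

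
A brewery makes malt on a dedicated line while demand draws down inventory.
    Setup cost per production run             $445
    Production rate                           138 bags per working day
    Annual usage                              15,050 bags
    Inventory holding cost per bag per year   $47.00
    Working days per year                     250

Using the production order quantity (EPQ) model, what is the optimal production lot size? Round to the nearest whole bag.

711 bags

Daily demand d = 15,050/250 = 60.200; p = 138; 1 − d/p = 0.56377
EPQ = √(2DS / (H(1 − d/p)))
    = √(2 × 15,050 × 445 / (47 × 0.56377)) ≈ 710.99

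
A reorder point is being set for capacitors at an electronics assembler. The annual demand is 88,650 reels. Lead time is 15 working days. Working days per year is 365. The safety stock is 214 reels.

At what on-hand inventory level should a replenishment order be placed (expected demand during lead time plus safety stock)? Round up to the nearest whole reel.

Daily demand d = 88,650 / 365 = 242.877 reels/day
Demand during lead time = 242.877 × 15 = 3,643.15
Reorder point = 3,643.15 + 214 = 3,857.15 → round up

3,858 reels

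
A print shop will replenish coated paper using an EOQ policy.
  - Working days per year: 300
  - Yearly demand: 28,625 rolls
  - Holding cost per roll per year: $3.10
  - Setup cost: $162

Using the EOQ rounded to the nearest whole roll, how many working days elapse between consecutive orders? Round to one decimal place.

18.1 days

EOQ = √(2DS/H) = √(2 × 28,625 × 162 / 3.1)
    = √(2,991,774.19) ≈ 1,729.67 → Q = 1,730 rolls
T = Q/D × 300 days = 1,730/28,625 × 300 = 18.131 days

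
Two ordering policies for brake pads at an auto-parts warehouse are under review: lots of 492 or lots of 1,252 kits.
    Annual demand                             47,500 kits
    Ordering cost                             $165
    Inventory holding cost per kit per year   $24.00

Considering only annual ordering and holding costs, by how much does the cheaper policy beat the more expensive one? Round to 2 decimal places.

$549.89

TC(Q) = (D/Q)S + (Q/2)H
TC(492) = (47,500/492)×165 + (492/2)×24 = $21,833.88
TC(1,252) = (47,500/1,252)×165 + (1,252/2)×24 = $21,283.98
Cheaper: Q = 1,252.  Difference = $549.89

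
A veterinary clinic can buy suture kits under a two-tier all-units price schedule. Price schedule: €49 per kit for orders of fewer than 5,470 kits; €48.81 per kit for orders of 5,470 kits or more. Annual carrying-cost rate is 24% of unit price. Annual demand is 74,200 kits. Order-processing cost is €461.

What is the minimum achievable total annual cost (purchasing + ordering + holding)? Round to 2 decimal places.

H₁ = 24%×€49 = €11.7600;  H₂ = 24%×€48.81 = €11.7144
EOQ₁ = √(2×74,200×461/11.7600) = 2,411.92  (< 5,470, feasible at tier 1)
EOQ₂ = √(2×74,200×461/11.7144) = 2,416.61  (< 5,470 → use Q = 5,470 at tier-2 price)
TC(tier 1 (EOQ₁), Q≈2,411.9) = €3,664,164.23
TC(tier 2, Q≈5,470.0) = €3,659,994.30
Minimum at tier 2: €3,659,994.30

€3,659,994.30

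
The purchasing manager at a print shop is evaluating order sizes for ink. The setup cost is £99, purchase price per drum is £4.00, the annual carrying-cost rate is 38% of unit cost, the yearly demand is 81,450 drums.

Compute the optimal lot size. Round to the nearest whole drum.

Carrying cost H = £4 × 38% = £1.5200/drum/yr
2DS/H = 2·81,450·99/1.52 = 10,609,934.21
EOQ = √10,609,934.21 ≈ 3,257.29

3,257 drums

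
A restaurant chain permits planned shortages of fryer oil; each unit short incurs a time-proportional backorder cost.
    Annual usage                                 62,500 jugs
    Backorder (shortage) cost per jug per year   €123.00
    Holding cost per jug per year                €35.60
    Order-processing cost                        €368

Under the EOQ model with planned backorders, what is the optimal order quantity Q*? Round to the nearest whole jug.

1,291 jugs

Basic EOQ = √(2·62,500·368/35.6) = 1,136.721
Backorder adjustment √((H+b)/b) = √((35.6+123)/123) = 1.1355
Q* = 1,136.721 × 1.1355 ≈ 1,290.78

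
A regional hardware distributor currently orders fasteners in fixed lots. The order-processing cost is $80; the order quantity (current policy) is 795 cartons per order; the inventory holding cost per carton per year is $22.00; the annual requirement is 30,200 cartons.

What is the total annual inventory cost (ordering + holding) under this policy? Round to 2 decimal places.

Annual ordering cost = (D/Q)·S = (30,200/795) × 80 = $3,038.99
Annual holding cost  = (Q/2)·H = (795/2) × 22 = $8,745.00
Total = $3,038.99 + $8,745.00 = $11,783.99

$11,783.99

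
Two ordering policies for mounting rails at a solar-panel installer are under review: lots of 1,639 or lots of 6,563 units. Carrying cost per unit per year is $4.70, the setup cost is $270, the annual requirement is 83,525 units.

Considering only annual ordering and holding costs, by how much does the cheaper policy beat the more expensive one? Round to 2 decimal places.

Annual cost at Q: ordering D·S/Q plus holding Q·H/2.
TC(1,639) = (83,525/1,639)×270 + (1,639/2)×4.7 = $17,611.11
TC(6,563) = (83,525/6,563)×270 + (6,563/2)×4.7 = $18,859.25
Lots of 1,639 are cheaper by $1,248.14.

$1,248.14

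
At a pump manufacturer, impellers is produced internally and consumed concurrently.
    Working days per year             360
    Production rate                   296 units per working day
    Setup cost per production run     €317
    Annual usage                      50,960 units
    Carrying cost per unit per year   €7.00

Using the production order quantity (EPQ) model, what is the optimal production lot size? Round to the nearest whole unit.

2,974 units

Daily demand d = 50,960/360 = 141.556; p = 296; 1 − d/p = 0.52177
EPQ = √(2DS / (H(1 − d/p)))
    = √(2 × 50,960 × 317 / (7 × 0.52177)) ≈ 2,974.20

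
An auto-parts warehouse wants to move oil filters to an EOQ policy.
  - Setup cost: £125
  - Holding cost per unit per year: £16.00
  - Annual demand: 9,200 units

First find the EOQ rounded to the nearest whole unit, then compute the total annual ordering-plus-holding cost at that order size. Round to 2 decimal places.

£6,066.30

EOQ = √(2DS/H) = √(2 × 9,200 × 125 / 16)
    = √(143,750.00) ≈ 379.14 → Q = 379 units
Ordering: D/Q × S = 9,200/379 × £125 = £3,034.30
Holding:  Q/2 × H = 379/2 × £16 = £3,032.00
Total = £3,034.30 + £3,032.00 = £6,066.30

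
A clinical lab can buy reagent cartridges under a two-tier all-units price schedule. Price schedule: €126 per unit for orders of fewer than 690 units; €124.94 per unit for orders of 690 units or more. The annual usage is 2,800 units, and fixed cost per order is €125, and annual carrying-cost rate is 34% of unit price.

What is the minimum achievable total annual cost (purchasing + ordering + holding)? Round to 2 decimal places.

H₁ = 34%×€126 = €42.8400;  H₂ = 34%×€124.94 = €42.4796
EOQ₁ = √(2×2,800×125/42.8400) = 127.83  (< 690, feasible at tier 1)
EOQ₂ = √(2×2,800×125/42.4796) = 128.37  (< 690 → use Q = 690 at tier-2 price)
TC(tier 1 (EOQ₁), Q≈127.8) = €358,276.13
TC(tier 2, Q≈690.0) = €364,994.71
Minimum at tier 1 (EOQ₁): €358,276.13

€358,276.13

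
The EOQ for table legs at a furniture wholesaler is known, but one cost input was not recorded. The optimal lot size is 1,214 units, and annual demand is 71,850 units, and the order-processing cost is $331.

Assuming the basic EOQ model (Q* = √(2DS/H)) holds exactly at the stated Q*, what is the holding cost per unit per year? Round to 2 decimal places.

$32.27

EOQ relation: Q² = 2DS/H, so rearrange for the unknown.
H = 2DS / Q² = 2 × 71,850 × 331 / 1,214² = 32.2736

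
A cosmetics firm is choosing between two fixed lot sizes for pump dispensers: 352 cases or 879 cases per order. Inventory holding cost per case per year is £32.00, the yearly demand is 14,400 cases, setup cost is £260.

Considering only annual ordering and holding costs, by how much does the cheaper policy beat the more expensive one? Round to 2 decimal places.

Annual cost at Q: ordering D·S/Q plus holding Q·H/2.
TC(352) = (14,400/352)×260 + (352/2)×32 = £16,268.36
TC(879) = (14,400/879)×260 + (879/2)×32 = £18,323.39
|ΔTC| = |£16,268.36 − £18,323.39| = £2,055.02

£2,055.02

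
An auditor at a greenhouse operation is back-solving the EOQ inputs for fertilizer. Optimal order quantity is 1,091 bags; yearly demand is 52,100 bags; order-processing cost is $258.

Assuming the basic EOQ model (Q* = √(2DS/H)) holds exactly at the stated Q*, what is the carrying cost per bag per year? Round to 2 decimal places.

$22.59

Since Q* = (2DS/H)^½, squaring gives Q*²·H = 2DS.
H = 2DS / Q² = 2 × 52,100 × 258 / 1,091² = 22.5859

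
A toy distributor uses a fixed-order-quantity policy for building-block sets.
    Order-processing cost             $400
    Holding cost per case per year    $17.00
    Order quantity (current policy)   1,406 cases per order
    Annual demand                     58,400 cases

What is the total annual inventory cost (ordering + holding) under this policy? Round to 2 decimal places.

Orders/yr = 58,400/1,406 = 41.536; ordering cost = 41.536 × $400 = $16,614.51
Average inventory = 1,406/2 = 703; holding cost = 703 × $17 = $11,951.00
Total = $16,614.51 + $11,951.00 = $28,565.51

$28,565.51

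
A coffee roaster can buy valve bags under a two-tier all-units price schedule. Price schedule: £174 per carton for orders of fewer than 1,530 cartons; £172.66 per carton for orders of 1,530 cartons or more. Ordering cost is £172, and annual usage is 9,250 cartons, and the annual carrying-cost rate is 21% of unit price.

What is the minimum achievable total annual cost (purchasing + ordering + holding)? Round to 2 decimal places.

H₁ = 21%×£174 = £36.5400;  H₂ = 21%×£172.66 = £36.2586
EOQ₁ = √(2×9,250×172/36.5400) = 295.10  (< 1,530, feasible at tier 1)
EOQ₂ = √(2×9,250×172/36.2586) = 296.24  (< 1,530 → use Q = 1,530 at tier-2 price)
TC(tier 1 (EOQ₁), Q≈295.1) = £1,620,282.87
TC(tier 2, Q≈1,530.0) = £1,625,882.70
Minimum at tier 1 (EOQ₁): £1,620,282.87

£1,620,282.87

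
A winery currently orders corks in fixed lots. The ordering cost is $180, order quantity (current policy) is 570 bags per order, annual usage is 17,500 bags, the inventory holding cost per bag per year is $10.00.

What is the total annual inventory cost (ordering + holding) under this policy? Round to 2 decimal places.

$8,376.32

Orders/yr = 17,500/570 = 30.702; ordering cost = 30.702 × $180 = $5,526.32
Average inventory = 570/2 = 285; holding cost = 285 × $10 = $2,850.00
Total = $5,526.32 + $2,850.00 = $8,376.32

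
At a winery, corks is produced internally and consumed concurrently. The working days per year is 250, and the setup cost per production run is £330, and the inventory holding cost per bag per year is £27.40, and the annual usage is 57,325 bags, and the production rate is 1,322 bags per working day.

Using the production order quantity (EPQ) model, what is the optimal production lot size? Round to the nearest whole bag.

1,293 bags

Daily demand d = 57,325/250 = 229.300; p = 1322; 1 − d/p = 0.82655
EPQ = √(2DS / (H(1 − d/p)))
    = √(2 × 57,325 × 330 / (27.4 × 0.82655)) ≈ 1,292.51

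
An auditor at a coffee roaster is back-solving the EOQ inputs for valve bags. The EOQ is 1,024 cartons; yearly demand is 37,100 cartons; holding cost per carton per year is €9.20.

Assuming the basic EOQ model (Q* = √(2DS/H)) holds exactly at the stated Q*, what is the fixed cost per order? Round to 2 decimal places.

From Q* = √(2DS/H) ⇒ Q*² = 2DS/H.
S = Q²H / (2D) = 1,024² × 9.2 / (2 × 37,100) = 130.0121

€130.01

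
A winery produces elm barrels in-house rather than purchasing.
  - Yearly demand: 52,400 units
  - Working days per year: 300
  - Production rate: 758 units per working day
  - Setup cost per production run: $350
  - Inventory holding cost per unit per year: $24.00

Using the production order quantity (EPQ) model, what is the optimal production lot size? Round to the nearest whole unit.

Daily demand d = 52,400/300 = 174.667; p = 758; 1 − d/p = 0.76957
EPQ = √(2DS / (H(1 − d/p)))
    = √(2 × 52,400 × 350 / (24 × 0.76957)) ≈ 1,409.24

1,409 units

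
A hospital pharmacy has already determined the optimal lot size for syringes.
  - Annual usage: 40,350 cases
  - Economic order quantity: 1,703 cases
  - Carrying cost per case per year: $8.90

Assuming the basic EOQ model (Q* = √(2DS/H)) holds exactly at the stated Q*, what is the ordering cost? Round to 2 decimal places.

$319.85

EOQ relation: Q² = 2DS/H, so rearrange for the unknown.
S = Q²H / (2D) = 1,703² × 8.9 / (2 × 40,350) = 319.8496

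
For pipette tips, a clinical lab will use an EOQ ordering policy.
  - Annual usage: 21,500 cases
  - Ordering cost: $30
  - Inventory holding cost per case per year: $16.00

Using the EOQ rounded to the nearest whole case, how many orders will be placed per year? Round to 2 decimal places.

EOQ = √(2DS/H) = √(2 × 21,500 × 30 / 16)
    = √(80,625.00) ≈ 283.95 → Q = 284
N = D/Q = 21,500/284 ≈ 75.704 orders/yr

75.70 orders per year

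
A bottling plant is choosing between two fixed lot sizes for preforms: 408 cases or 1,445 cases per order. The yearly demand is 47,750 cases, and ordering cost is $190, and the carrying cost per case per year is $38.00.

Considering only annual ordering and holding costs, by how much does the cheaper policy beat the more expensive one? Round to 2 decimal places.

$3,745.03

TC(Q) = (D/Q)S + (Q/2)H
TC(408) = (47,750/408)×190 + (408/2)×38 = $29,988.52
TC(1,445) = (47,750/1,445)×190 + (1,445/2)×38 = $33,733.55
Lots of 408 are cheaper by $3,745.03.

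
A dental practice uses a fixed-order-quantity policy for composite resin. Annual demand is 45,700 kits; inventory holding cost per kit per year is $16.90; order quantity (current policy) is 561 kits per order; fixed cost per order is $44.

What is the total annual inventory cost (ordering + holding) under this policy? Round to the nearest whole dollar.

$8,325

Ordering: D/Q × S = 45,700/561 × $44 = $3,584.31
Holding:  Q/2 × H = 561/2 × $16.9 = $4,740.45
Total = $3,584.31 + $4,740.45 = $8,324.76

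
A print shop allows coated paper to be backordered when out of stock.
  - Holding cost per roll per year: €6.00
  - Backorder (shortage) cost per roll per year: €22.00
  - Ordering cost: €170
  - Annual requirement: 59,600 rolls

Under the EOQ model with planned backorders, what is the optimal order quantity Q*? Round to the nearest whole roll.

Basic EOQ = √(2·59,600·170/6) = 1,837.752
Backorder adjustment √((H+b)/b) = √((6+22)/22) = 1.1282
Q* = 1,837.752 × 1.1282 ≈ 2,073.26

2,073 rolls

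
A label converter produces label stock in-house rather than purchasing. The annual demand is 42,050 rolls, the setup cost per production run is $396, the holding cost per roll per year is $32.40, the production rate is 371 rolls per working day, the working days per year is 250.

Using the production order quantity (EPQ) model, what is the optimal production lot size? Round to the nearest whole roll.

1,371 rolls

Daily demand d = 42,050/250 = 168.200; p = 371; 1 − d/p = 0.54663
EPQ = √(2DS / (H(1 − d/p)))
    = √(2 × 42,050 × 396 / (32.4 × 0.54663)) ≈ 1,371.28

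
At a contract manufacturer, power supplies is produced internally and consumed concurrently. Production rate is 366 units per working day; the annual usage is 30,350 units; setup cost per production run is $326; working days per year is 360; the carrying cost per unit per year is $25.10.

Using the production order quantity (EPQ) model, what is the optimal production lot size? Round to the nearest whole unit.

1,012 units

d = 30,350/360 = 84.3056 units/day;  effective holding cost H(1 − d/p) = 25.1·(1 − 84.3056/366) = 19.31839
Q* = √(2DS / H_eff) = √(2·30,350·326 / 19.31839) ≈ 1,012.09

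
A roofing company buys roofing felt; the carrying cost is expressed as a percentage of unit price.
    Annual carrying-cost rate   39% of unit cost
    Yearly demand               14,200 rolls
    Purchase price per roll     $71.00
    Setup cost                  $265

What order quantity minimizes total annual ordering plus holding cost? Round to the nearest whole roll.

Holding cost per roll per year: H = 39% × $71 = $27.6900
2DS/H = 2·14,200·265/27.69 = 271,794.87
EOQ = √271,794.87 ≈ 521.34

521 rolls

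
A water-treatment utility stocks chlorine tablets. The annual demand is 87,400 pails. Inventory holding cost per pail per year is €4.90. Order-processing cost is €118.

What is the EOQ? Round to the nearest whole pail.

2,052 pails

2DS/H = 2·87,400·118/4.9 = 4,209,469.39
EOQ = √4,209,469.39 ≈ 2,051.70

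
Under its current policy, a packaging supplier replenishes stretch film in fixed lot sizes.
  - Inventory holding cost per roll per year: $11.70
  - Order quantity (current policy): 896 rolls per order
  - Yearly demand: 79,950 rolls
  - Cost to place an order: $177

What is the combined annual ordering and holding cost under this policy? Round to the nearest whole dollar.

$21,035

Annual ordering cost = (D/Q)·S = (79,950/896) × 177 = $15,793.69
Annual holding cost  = (Q/2)·H = (896/2) × 11.7 = $5,241.60
Total = $15,793.69 + $5,241.60 = $21,035.29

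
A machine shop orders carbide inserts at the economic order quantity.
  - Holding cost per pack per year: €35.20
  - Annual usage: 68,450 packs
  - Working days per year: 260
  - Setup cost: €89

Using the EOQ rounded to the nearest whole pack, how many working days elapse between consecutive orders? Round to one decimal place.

2.2 days

Q* = √(2·D·S / H) = √(2·68,450·89 / 35.2) = √346,139.2 ≈ 588.34 → Q = 588 packs
Days between orders = 260 / (D/Q) = 260 / 116.412 ≈ 2.233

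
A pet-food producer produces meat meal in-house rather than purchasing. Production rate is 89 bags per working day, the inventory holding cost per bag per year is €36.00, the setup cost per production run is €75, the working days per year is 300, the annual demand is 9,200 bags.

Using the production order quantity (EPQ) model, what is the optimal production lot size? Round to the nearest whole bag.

242 bags

d = 9,200/300 = 30.6667 bags/day;  effective holding cost H(1 − d/p) = 36·(1 − 30.6667/89) = 23.59551
Q* = √(2DS / H_eff) = √(2·9,200·75 / 23.59551) ≈ 241.84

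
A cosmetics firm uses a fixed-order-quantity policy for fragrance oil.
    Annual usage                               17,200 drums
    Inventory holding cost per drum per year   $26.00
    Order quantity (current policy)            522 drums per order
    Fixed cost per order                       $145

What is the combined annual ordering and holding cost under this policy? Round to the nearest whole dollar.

$11,564

Orders/yr = 17,200/522 = 32.950; ordering cost = 32.950 × $145 = $4,777.78
Average inventory = 522/2 = 261; holding cost = 261 × $26 = $6,786.00
Total = $4,777.78 + $6,786.00 = $11,563.78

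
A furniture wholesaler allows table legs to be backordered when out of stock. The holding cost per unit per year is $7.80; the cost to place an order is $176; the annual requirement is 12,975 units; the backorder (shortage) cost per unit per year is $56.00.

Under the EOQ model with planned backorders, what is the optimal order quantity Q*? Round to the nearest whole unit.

817 units

Q* = √(2DS/H) · √((H + b)/b)
   = √(2 × 12,975 × 176 / 7.8) · √((7.8 + 56) / 56)
   = 765.205 × 1.0674 ≈ 816.76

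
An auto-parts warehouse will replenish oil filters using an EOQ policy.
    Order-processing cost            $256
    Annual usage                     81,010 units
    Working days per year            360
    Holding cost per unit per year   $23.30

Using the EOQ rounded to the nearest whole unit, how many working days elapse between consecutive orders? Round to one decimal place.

5.9 days

Optimal lot size Q* = (2 × 81,010 × $256 / $23.3)^½ ≈ 1,334.22 → Q = 1,334 units
Cycle time = (working days × Q)/D = (360 × 1,334) / 81,010 = 5.928 days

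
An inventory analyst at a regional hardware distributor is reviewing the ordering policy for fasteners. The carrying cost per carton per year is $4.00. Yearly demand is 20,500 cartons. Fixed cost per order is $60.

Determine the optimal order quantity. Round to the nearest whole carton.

784 cartons

Q* = √(2·D·S / H) = √(2·20,500·60 / 4) = √615,000.0 ≈ 784.22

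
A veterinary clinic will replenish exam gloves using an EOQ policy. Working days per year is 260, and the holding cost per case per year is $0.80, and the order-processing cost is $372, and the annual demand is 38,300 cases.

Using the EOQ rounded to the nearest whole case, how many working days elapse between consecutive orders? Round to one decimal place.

Q* = √(2·D·S / H) = √(2·38,300·372 / 0.8) = √35,619,000.0 ≈ 5,968.17 → Q = 5,968 cases
T = Q/D × 260 days = 5,968/38,300 × 260 = 40.514 days

40.5 days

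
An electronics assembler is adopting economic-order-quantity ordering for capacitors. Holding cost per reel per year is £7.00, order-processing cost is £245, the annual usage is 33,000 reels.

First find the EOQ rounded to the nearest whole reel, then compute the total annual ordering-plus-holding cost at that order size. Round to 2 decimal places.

£10,639.08

2DS/H = 2·33,000·245/7 = 2,310,000.00
EOQ = √2,310,000.00 ≈ 1,519.87 → Q = 1,520 reels
Annual ordering cost = (D/Q)·S = (33,000/1,520) × 245 = £5,319.08
Annual holding cost  = (Q/2)·H = (1,520/2) × 7 = £5,320.00
Total = £5,319.08 + £5,320.00 = £10,639.08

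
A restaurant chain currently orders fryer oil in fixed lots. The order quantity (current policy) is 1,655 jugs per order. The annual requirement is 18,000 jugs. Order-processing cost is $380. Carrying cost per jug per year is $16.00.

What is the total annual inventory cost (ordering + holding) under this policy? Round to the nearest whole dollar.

Ordering: D/Q × S = 18,000/1,655 × $380 = $4,132.93
Holding:  Q/2 × H = 1,655/2 × $16 = $13,240.00
Total = $4,132.93 + $13,240.00 = $17,372.93

$17,373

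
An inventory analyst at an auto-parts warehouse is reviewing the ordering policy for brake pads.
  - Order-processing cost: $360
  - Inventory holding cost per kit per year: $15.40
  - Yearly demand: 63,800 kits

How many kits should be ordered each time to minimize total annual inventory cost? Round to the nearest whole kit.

1,727 kits

EOQ = √(2DS/H) = √(2 × 63,800 × 360 / 15.4)
    = √(2,982,857.14) ≈ 1,727.10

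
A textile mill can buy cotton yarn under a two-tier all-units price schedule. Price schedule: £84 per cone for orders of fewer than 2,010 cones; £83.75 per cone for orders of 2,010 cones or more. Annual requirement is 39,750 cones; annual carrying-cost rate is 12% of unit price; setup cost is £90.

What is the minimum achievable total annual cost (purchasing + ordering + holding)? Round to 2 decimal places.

£3,340,942.60

H₁ = 12%×£84 = £10.0800;  H₂ = 12%×£83.75 = £10.0500
EOQ₁ = √(2×39,750×90/10.0800) = 842.51  (< 2,010, feasible at tier 1)
EOQ₂ = √(2×39,750×90/10.0500) = 843.77  (< 2,010 → use Q = 2,010 at tier-2 price)
TC(tier 1 (EOQ₁), Q≈842.5) = £3,347,492.49
TC(tier 2, Q≈2,010.0) = £3,340,942.60
Minimum at tier 2: £3,340,942.60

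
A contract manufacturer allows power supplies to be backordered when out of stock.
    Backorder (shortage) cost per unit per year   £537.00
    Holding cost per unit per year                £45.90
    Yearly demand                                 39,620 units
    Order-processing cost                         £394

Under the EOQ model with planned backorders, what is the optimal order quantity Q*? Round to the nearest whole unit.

859 units

Q* = √(2DS/H) · √((H + b)/b)
   = √(2 × 39,620 × 394 / 45.9) · √((45.9 + 537) / 537)
   = 824.734 × 1.0419 ≈ 859.26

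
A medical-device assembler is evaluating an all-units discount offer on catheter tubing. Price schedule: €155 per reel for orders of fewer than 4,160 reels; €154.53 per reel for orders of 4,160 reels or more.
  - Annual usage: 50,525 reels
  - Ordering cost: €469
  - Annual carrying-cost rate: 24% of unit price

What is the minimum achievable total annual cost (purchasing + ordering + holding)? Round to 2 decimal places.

H₁ = 24%×€155 = €37.2000;  H₂ = 24%×€154.53 = €37.0872
EOQ₁ = √(2×50,525×469/37.2000) = 1,128.71  (< 4,160, feasible at tier 1)
EOQ₂ = √(2×50,525×469/37.0872) = 1,130.43  (< 4,160 → use Q = 4,160 at tier-2 price)
TC(tier 1 (EOQ₁), Q≈1,128.7) = €7,873,363.08
TC(tier 2, Q≈4,160.0) = €7,890,465.83
Minimum at tier 1 (EOQ₁): €7,873,363.08

€7,873,363.08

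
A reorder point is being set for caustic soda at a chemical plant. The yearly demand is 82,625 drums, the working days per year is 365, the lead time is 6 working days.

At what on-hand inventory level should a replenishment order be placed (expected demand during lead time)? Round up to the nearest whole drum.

Daily demand d = 82,625 / 365 = 226.370 drums/day
Demand during lead time = 226.370 × 6 = 1,358.22
Reorder point = 1,358.22 → round up

1,359 drums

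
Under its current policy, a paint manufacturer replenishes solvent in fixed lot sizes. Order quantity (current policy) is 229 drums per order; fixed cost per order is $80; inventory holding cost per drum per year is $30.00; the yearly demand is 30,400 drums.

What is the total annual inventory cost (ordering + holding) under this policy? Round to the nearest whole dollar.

$14,055

Annual ordering cost = (D/Q)·S = (30,400/229) × 80 = $10,620.09
Annual holding cost  = (Q/2)·H = (229/2) × 30 = $3,435.00
Total = $10,620.09 + $3,435.00 = $14,055.09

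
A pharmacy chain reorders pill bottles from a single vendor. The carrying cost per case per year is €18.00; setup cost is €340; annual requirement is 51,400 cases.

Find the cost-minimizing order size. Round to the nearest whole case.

EOQ = √(2DS/H) = √(2 × 51,400 × 340 / 18)
    = √(1,941,777.78) ≈ 1,393.48

1,393 cases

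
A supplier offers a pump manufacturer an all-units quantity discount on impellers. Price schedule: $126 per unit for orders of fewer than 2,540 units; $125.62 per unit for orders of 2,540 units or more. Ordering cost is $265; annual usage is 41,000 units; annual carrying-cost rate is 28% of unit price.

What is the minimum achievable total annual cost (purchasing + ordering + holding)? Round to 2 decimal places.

$5,193,688.16

H₁ = 28%×$126 = $35.2800;  H₂ = 28%×$125.62 = $35.1736
EOQ₁ = √(2×41,000×265/35.2800) = 784.81  (< 2,540, feasible at tier 1)
EOQ₂ = √(2×41,000×265/35.1736) = 786.00  (< 2,540 → use Q = 2,540 at tier-2 price)
TC(tier 1 (EOQ₁), Q≈784.8) = $5,193,688.16
TC(tier 2, Q≈2,540.0) = $5,199,368.03
Minimum at tier 1 (EOQ₁): $5,193,688.16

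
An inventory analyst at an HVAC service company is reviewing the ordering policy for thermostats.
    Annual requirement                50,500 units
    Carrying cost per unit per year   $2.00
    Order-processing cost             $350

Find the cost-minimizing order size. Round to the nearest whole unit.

4,204 units

EOQ = √(2DS/H) = √(2 × 50,500 × 350 / 2)
    = √(17,675,000.00) ≈ 4,204.16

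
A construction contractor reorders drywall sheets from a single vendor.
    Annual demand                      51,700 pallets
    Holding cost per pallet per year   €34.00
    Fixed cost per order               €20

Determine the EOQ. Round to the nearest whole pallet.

2DS/H = 2·51,700·20/34 = 60,823.53
EOQ = √60,823.53 ≈ 246.62

247 pallets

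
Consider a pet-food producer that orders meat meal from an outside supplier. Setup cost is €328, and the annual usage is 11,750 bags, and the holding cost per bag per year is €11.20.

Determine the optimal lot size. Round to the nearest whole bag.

830 bags

Optimal lot size Q* = (2 × 11,750 × €328 / €11.2)^½ ≈ 829.59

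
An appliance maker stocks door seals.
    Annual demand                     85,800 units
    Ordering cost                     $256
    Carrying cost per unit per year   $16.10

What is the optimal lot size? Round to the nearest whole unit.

1,652 units

2DS/H = 2·85,800·256/16.1 = 2,728,546.58
EOQ = √2,728,546.58 ≈ 1,651.83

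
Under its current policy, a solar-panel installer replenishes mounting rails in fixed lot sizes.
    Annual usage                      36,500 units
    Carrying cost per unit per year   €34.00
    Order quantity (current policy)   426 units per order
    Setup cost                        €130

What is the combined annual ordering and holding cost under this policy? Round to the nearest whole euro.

Ordering: D/Q × S = 36,500/426 × €130 = €11,138.50
Holding:  Q/2 × H = 426/2 × €34 = €7,242.00
Total = €11,138.50 + €7,242.00 = €18,380.50

€18,380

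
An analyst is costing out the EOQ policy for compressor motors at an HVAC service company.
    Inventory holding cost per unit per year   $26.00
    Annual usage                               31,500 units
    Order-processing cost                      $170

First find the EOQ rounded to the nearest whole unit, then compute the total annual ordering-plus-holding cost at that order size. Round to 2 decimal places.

Optimal lot size Q* = (2 × 31,500 × $170 / $26)^½ ≈ 641.81 → Q = 642 units
Annual ordering cost = (D/Q)·S = (31,500/642) × 170 = $8,341.12
Annual holding cost  = (Q/2)·H = (642/2) × 26 = $8,346.00
Total = $8,341.12 + $8,346.00 = $16,687.12

$16,687.12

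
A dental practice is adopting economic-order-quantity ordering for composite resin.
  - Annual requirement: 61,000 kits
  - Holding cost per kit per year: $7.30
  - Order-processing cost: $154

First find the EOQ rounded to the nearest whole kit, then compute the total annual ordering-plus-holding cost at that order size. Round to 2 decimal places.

$11,711.21

EOQ = √(2DS/H) = √(2 × 61,000 × 154 / 7.3)
    = √(2,573,698.63) ≈ 1,604.28 → Q = 1,604 kits
Orders/yr = 61,000/1,604 = 38.030; ordering cost = 38.030 × $154 = $5,856.61
Average inventory = 1,604/2 = 802; holding cost = 802 × $7.3 = $5,854.60
Total = $5,856.61 + $5,854.60 = $11,711.21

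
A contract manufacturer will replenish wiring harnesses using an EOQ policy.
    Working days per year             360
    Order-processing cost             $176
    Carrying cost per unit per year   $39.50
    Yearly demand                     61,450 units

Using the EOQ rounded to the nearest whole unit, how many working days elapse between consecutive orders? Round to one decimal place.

Q* = √(2·D·S / H) = √(2·61,450·176 / 39.5) = √547,605.1 ≈ 740.00 → Q = 740 units
Days between orders = 360 / (D/Q) = 360 / 83.041 ≈ 4.335

4.3 days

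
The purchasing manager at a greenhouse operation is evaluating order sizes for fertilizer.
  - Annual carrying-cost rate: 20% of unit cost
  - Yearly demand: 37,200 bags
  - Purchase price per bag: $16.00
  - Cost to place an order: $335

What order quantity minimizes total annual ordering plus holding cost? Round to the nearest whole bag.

Holding cost per bag per year: H = 20% × $16 = $3.2000
EOQ = √(2DS/H) = √(2 × 37,200 × 335 / 3.2)
    = √(7,788,750.00) ≈ 2,790.83

2,791 bags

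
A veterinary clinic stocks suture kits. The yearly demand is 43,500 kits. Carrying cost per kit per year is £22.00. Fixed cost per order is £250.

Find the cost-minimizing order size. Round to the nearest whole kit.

994 kits

Q* = √(2·D·S / H) = √(2·43,500·250 / 22) = √988,636.4 ≈ 994.30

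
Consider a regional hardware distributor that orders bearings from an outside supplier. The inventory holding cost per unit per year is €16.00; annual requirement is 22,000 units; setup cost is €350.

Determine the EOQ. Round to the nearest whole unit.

981 units

EOQ = √(2DS/H) = √(2 × 22,000 × 350 / 16)
    = √(962,500.00) ≈ 981.07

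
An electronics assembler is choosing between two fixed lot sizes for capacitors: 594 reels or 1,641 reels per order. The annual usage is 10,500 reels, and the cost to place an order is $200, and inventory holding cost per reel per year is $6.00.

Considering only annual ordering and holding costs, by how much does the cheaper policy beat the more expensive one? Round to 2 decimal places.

$885.35

Annual cost at Q: ordering D·S/Q plus holding Q·H/2.
TC(594) = (10,500/594)×200 + (594/2)×6 = $5,317.35
TC(1,641) = (10,500/1,641)×200 + (1,641/2)×6 = $6,202.71
Lots of 594 are cheaper by $885.35.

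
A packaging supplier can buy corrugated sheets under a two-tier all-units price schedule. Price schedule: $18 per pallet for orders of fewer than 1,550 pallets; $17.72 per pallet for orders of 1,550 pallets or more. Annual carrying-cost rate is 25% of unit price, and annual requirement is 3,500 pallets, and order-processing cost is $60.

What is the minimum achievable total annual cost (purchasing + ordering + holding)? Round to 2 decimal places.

$64,374.77

H₁ = 25%×$18 = $4.5000;  H₂ = 25%×$17.72 = $4.4300
EOQ₁ = √(2×3,500×60/4.5000) = 305.51  (< 1,550, feasible at tier 1)
EOQ₂ = √(2×3,500×60/4.4300) = 307.91  (< 1,550 → use Q = 1,550 at tier-2 price)
TC(tier 1 (EOQ₁), Q≈305.5) = $64,374.77
TC(tier 2, Q≈1,550.0) = $65,588.73
Minimum at tier 1 (EOQ₁): $64,374.77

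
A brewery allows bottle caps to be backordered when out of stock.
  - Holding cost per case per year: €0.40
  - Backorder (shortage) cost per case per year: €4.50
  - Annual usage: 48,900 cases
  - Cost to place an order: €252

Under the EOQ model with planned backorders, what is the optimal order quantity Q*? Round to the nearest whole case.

Basic EOQ = √(2·48,900·252/0.4) = 7,849.459
Backorder adjustment √((H+b)/b) = √((0.4+4.5)/4.5) = 1.0435
Q* = 7,849.459 × 1.0435 ≈ 8,190.90

8,191 cases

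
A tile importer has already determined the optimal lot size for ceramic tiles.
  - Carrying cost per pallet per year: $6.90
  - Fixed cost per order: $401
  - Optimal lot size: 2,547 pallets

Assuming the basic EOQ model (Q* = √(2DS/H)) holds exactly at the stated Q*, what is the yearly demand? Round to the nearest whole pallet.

55,813 pallets per year

Since Q* = (2DS/H)^½, squaring gives Q*²·H = 2DS.
D = Q²H / (2S) = 2,547² × 6.9 / (2 × 401) = 55,812.65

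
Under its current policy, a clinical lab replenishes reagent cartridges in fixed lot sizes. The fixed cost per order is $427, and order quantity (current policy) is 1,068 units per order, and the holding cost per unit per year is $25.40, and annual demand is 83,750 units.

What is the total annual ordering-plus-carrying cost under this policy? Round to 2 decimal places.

Orders/yr = 83,750/1,068 = 78.418; ordering cost = 78.418 × $427 = $33,484.32
Average inventory = 1,068/2 = 534; holding cost = 534 × $25.4 = $13,563.60
Total = $33,484.32 + $13,563.60 = $47,047.92

$47,047.92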